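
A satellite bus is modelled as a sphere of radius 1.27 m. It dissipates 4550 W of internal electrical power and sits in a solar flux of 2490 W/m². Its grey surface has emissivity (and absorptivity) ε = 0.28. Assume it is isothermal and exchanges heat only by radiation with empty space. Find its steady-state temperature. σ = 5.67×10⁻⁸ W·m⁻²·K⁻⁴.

T ≈ 398 K

At steady state, absorbed solar power + internal power = radiated power.
Absorbed: α·S·A_cross = 0.28·2490·5.067 = 3533 W (cross-section πr²).
Total input = 3533 + 4550 = 8083 W.
Radiated: εσ·A_surf·T⁴ with A_surf = 4πr² = 20.27 m².
T⁴ = 8083/(0.28·5.67×10⁻⁸·20.27) = 2.512×10¹⁰ K⁴.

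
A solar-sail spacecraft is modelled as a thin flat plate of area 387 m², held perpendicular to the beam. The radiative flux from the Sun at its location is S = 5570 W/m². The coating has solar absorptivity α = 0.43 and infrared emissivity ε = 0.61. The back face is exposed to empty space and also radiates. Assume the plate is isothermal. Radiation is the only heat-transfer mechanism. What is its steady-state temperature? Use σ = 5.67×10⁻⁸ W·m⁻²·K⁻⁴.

T ≈ 431 K

At equilibrium, absorbed power = emitted power.
Absorbing cross-section = A = 387.0 m²; emitting surface = 2A = 774.0 m² (ratio 2).
αS·A_cross = εσ·A_surf·T⁴  ⇒  T⁴ = αS/(ε·2σ).
T⁴ = 0.430·5570/(0.61·2·5.67×10⁻⁸) = 3.462×10¹⁰ K⁴.
T = (3.462×10¹⁰)^(1/4).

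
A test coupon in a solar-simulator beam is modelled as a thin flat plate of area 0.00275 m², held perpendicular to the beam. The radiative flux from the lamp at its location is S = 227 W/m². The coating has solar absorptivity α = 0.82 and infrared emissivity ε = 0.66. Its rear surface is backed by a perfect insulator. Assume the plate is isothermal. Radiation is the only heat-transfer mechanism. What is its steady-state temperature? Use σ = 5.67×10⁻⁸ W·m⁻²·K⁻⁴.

T ≈ 266 K

At equilibrium, absorbed power = emitted power.
Absorbing cross-section = A = 0.002750 m²; emitting surface = A = 0.002750 m² (ratio 1).
αS·A_cross = εσ·A_surf·T⁴  ⇒  T⁴ = αS/(ε·1σ).
T⁴ = 0.820·227/(0.66·1·5.67×10⁻⁸) = 4.974×10⁹ K⁴.
T = (4.974×10⁹)^(1/4).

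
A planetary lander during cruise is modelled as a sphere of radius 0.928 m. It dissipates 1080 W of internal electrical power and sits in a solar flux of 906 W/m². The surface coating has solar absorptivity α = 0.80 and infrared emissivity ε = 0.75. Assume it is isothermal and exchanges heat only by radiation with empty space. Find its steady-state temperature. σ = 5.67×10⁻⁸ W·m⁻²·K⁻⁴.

T ≈ 285 K

At steady state, absorbed solar power + internal power = radiated power.
Absorbed: α·S·A_cross = 0.80·906·2.705 = 1961 W (cross-section πr²).
Total input = 1961 + 1080 = 3041 W.
Radiated: εσ·A_surf·T⁴ with A_surf = 4πr² = 10.82 m².
T⁴ = 3041/(0.75·5.67×10⁻⁸·10.82) = 6.608×10⁹ K⁴.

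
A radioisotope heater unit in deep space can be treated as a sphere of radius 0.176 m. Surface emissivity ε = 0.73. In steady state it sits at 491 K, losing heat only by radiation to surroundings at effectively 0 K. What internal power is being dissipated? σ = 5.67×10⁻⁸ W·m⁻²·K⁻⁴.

P ≈ 936 W

Steady state: P = εσA T⁴.
A = 4πr² = 0.3893 m²; T⁴ = (491)⁴ = 5.812×10¹⁰ K⁴.
P = 0.73 × 5.67×10⁻⁸ × 0.3893 × 5.812×10¹⁰.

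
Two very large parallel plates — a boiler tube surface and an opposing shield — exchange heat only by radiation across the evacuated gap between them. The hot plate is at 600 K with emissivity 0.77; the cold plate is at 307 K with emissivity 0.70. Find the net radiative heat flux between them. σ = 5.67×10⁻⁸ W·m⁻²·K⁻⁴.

For two infinite grey parallel plates, q = σ(T₁⁴ − T₂⁴)/(1/ε₁ + 1/ε₂ − 1).
T₁⁴ − T₂⁴ = 1.296×10¹¹ − 8.883×10⁹ = 1.207×10¹¹ K⁴.
1/ε₁ + 1/ε₂ − 1 = 1.299 + 1.429 − 1 = 1.727.
q = 5.67×10⁻⁸ × 1.207×10¹¹ / 1.727.

q ≈ 3960 W/m²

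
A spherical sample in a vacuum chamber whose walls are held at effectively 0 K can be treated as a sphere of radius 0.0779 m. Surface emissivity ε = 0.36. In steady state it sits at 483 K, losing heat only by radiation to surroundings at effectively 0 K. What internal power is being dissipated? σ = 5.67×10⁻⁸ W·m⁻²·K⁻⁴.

Steady state: P = εσA T⁴.
A = 4πr² = 0.07626 m²; T⁴ = (483)⁴ = 5.442×10¹⁰ K⁴.
P = 0.36 × 5.67×10⁻⁸ × 0.07626 × 5.442×10¹⁰.

P ≈ 84.7 W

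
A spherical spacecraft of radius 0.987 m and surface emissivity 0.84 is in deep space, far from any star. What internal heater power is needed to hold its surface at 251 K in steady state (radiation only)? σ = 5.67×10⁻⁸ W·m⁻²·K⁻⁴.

P ≈ 2310 W

P = εσ·4πr²·T⁴.
4πr² = 12.24 m²; T⁴ = 3.969×10⁹ K⁴.
P = 0.84·5.67×10⁻⁸·12.24·3.969×10⁹.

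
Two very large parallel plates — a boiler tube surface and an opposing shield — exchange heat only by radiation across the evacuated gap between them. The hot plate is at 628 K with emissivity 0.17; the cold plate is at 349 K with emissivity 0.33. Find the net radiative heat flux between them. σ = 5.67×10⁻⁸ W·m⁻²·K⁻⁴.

For two infinite grey parallel plates, q = σ(T₁⁴ − T₂⁴)/(1/ε₁ + 1/ε₂ − 1).
T₁⁴ − T₂⁴ = 1.555×10¹¹ − 1.484×10¹⁰ = 1.407×10¹¹ K⁴.
1/ε₁ + 1/ε₂ − 1 = 5.882 + 3.030 − 1 = 7.913.
q = 5.67×10⁻⁸ × 1.407×10¹¹ / 7.913.

q ≈ 1010 W/m²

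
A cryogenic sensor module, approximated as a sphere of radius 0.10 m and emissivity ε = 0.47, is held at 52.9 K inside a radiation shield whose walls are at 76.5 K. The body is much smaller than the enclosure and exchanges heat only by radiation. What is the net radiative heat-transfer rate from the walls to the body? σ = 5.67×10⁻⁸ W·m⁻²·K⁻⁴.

P_net ≈ 0.0885 W

For a small grey body in a large enclosure: P_net = εσA(T_body⁴ − T_wall⁴).
A = 4πr² = 0.1257 m²; T_body⁴ − T_wall⁴ = 7.831×10⁶ − 3.425×10⁷ = -2.642×10⁷ K⁴.
|P_net| = 0.47·5.67×10⁻⁸·0.1257·2.642×10⁷.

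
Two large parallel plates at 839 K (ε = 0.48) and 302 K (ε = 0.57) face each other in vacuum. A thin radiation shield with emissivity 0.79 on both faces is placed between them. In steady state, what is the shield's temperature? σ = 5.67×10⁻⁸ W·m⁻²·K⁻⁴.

In steady state the net flux on the hot side equals that on the cold side.
σ(T₁⁴−T_s⁴)/D₁ = σ(T_s⁴−T₂⁴)/D₂, with D₁ = 1/ε₁+1/ε_s−1 = 2.349, D₂ = 1/ε_s+1/ε₂−1 = 2.020.
Solve for T_s⁴: T_s⁴ = (D₂·T₁⁴ + D₁·T₂⁴)/(D₁+D₂) = 2.336×10¹¹ K⁴.

T_s ≈ 695 K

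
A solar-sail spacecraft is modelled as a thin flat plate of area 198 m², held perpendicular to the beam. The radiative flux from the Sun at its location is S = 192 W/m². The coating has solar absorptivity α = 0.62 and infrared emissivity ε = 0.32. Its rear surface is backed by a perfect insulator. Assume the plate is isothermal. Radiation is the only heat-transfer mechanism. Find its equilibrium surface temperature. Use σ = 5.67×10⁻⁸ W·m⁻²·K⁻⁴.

At equilibrium, absorbed power = emitted power.
Absorbing cross-section = A = 198.0 m²; emitting surface = A = 198.0 m² (ratio 1).
αS·A_cross = εσ·A_surf·T⁴  ⇒  T⁴ = αS/(ε·1σ).
T⁴ = 0.620·192/(0.32·1·5.67×10⁻⁸) = 6.561×10⁹ K⁴.
T = (6.561×10⁹)^(1/4).

T ≈ 285 K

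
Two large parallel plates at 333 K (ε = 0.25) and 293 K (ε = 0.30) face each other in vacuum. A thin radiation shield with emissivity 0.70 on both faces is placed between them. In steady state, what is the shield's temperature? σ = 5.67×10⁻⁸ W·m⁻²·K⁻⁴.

In steady state the net flux on the hot side equals that on the cold side.
σ(T₁⁴−T_s⁴)/D₁ = σ(T_s⁴−T₂⁴)/D₂, with D₁ = 1/ε₁+1/ε_s−1 = 4.429, D₂ = 1/ε_s+1/ε₂−1 = 3.762.
Solve for T_s⁴: T_s⁴ = (D₂·T₁⁴ + D₁·T₂⁴)/(D₁+D₂) = 9.633×10⁹ K⁴.

T_s ≈ 313 K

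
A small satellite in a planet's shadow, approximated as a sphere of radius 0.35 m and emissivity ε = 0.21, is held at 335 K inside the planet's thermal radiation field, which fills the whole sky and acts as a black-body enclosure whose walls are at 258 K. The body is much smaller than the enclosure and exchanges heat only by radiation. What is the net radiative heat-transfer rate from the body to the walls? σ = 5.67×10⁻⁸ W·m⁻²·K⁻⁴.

P_net ≈ 150 W

For a small grey body in a large enclosure: P_net = εσA(T_body⁴ − T_wall⁴).
A = 4πr² = 1.539 m²; T_body⁴ − T_wall⁴ = 1.259×10¹⁰ − 4.431×10⁹ = 8.164×10⁹ K⁴.
|P_net| = 0.21·5.67×10⁻⁸·1.539·8.164×10⁹.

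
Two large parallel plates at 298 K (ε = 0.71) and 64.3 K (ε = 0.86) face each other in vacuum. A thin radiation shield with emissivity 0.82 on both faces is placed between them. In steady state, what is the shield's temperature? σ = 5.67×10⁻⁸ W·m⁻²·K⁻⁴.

In steady state the net flux on the hot side equals that on the cold side.
σ(T₁⁴−T_s⁴)/D₁ = σ(T_s⁴−T₂⁴)/D₂, with D₁ = 1/ε₁+1/ε_s−1 = 1.628, D₂ = 1/ε_s+1/ε₂−1 = 1.382.
Solve for T_s⁴: T_s⁴ = (D₂·T₁⁴ + D₁·T₂⁴)/(D₁+D₂) = 3.631×10⁹ K⁴.

T_s ≈ 245 K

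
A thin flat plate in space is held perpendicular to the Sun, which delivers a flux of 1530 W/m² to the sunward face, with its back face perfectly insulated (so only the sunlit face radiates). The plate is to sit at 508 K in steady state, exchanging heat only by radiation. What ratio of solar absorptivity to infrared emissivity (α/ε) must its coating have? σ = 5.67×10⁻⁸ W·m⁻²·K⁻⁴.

Balance: αS·A = εσ·1A·T⁴ ⇒ α/ε = σT⁴/S.
α/ε = 5.67×10⁻⁸·(508)⁴/1530 = 5.67×10⁻⁸·6.660×10¹⁰/1530.

α/ε ≈ 2.47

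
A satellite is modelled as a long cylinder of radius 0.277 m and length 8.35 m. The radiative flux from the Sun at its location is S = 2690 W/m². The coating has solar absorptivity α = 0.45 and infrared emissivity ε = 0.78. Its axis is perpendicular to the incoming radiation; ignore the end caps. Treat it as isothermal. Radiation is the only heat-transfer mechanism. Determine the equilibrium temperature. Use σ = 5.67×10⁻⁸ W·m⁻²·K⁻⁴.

T ≈ 306 K

At equilibrium, absorbed power = emitted power.
Absorbing cross-section = 2rL = 4.626 m²; emitting surface = 2πrL = 14.53 m² (ratio π).
αS·A_cross = εσ·A_surf·T⁴  ⇒  T⁴ = αS/(ε·πσ).
T⁴ = 0.450·2690/(0.78·π·5.67×10⁻⁸) = 8.712×10⁹ K⁴.
T = (8.712×10⁹)^(1/4).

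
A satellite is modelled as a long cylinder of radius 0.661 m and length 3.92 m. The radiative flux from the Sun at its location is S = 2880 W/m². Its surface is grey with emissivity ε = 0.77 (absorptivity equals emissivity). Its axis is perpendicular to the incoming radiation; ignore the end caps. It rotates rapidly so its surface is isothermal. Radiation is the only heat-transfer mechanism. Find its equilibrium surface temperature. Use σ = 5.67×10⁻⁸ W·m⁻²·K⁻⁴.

T ≈ 357 K

At equilibrium, absorbed power = emitted power.
Absorbing cross-section = 2rL = 5.182 m²; emitting surface = 2πrL = 16.28 m² (ratio π).
εS·A_cross = εσ·A_surf·T⁴  ⇒  T⁴ = S/(πσ)   (ε cancels).
T⁴ = 2880/(π·5.67×10⁻⁸) = 1.617×10¹⁰ K⁴.
T = (1.617×10¹⁰)^(1/4).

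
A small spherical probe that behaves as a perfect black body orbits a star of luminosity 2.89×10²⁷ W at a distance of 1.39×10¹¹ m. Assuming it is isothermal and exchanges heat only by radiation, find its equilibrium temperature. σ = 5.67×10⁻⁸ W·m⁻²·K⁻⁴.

T ≈ 479 K

First find the stellar flux at distance d: S = L/(4πd²) = 2.89×10²⁷/(4π·(1.39×10¹¹)²) = 11900 W/m².
For an isothermal sphere, absorbed (1−a)S·πr² = emitted σ·4πr²·T⁴, so T⁴ = (1−a)S/(4σ).
T⁴ = 1.00·11900/(4·5.67×10⁻⁸) = 5.248×10¹⁰ K⁴.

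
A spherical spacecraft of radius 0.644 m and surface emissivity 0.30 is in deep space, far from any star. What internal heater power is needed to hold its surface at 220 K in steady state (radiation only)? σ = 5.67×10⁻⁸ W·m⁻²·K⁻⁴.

P ≈ 208 W

P = εσ·4πr²·T⁴.
4πr² = 5.212 m²; T⁴ = 2.343×10⁹ K⁴.
P = 0.30·5.67×10⁻⁸·5.212·2.343×10⁹.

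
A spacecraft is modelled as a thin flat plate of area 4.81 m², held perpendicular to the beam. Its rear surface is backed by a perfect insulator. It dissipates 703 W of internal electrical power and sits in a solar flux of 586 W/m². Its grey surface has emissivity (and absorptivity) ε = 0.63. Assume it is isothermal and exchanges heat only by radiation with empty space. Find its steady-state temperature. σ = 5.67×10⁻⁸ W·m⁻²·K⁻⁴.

T ≈ 347 K

At steady state, absorbed solar power + internal power = radiated power.
Absorbed: α·S·A_cross = 0.63·586·4.810 = 1776 W (cross-section A).
Total input = 1776 + 703 = 2479 W.
Radiated: εσ·A_surf·T⁴ with A_surf = A = 4.810 m².
T⁴ = 2479/(0.63·5.67×10⁻⁸·4.810) = 1.443×10¹⁰ K⁴.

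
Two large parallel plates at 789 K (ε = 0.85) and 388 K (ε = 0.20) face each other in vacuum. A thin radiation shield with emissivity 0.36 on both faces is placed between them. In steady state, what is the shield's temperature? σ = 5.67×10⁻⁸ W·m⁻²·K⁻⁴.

In steady state the net flux on the hot side equals that on the cold side.
σ(T₁⁴−T_s⁴)/D₁ = σ(T_s⁴−T₂⁴)/D₂, with D₁ = 1/ε₁+1/ε_s−1 = 2.954, D₂ = 1/ε_s+1/ε₂−1 = 6.778.
Solve for T_s⁴: T_s⁴ = (D₂·T₁⁴ + D₁·T₂⁴)/(D₁+D₂) = 2.768×10¹¹ K⁴.

T_s ≈ 725 K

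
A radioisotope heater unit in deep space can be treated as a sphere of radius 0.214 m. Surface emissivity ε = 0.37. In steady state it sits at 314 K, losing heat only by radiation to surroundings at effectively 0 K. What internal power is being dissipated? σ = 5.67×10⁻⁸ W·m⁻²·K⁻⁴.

Steady state: P = εσA T⁴.
A = 4πr² = 0.5755 m²; T⁴ = (314)⁴ = 9.721×10⁹ K⁴.
P = 0.37 × 5.67×10⁻⁸ × 0.5755 × 9.721×10⁹.

P ≈ 117 W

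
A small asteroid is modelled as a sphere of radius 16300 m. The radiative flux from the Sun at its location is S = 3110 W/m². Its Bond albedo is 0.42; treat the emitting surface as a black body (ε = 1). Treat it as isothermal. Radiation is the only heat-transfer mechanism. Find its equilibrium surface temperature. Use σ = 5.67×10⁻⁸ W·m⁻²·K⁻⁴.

T ≈ 299 K

At equilibrium, absorbed power = emitted power.
Absorbing cross-section = πr² = 8.347×10⁸ m²; emitting surface = 4πr² = 3.339×10⁹ m² (ratio 4).
(1−a)S·A_cross = εσ·A_surf·T⁴  ⇒  T⁴ = (1−a)S/(4σ).
T⁴ = 0.580·3110/(4·5.67×10⁻⁸) = 7.953×10⁹ K⁴.
T = (7.953×10⁹)^(1/4).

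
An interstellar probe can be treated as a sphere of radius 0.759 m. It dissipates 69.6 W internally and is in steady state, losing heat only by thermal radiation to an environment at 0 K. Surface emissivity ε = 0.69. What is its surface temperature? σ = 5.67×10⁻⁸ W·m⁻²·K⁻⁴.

T ≈ 125 K

Steady state: internal power = radiated power, P = εσA T⁴.
Radiating area A = 4πr² = 7.239 m².
T⁴ = P/(εσA) = 69.6/(0.69·5.67×10⁻⁸·7.239) = 2.457×10⁸ K⁴.
T = (2.457×10⁸)^(1/4).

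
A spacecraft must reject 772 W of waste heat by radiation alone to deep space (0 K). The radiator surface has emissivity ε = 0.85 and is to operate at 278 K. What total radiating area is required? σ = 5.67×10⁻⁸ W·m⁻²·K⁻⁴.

P = εσA T⁴ ⇒ A = P/(εσT⁴).
T⁴ = 5.973×10⁹ K⁴.
A = 772/(0.85 × 5.67×10⁻⁸ × 5.973×10⁹).

A ≈ 2.68 m²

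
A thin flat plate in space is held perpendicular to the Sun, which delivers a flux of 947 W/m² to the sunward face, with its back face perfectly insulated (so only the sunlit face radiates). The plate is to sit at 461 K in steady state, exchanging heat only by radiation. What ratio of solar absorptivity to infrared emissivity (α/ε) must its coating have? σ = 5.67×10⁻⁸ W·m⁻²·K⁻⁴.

Balance: αS·A = εσ·1A·T⁴ ⇒ α/ε = σT⁴/S.
α/ε = 5.67×10⁻⁸·(461)⁴/947 = 5.67×10⁻⁸·4.517×10¹⁰/947.

α/ε ≈ 2.70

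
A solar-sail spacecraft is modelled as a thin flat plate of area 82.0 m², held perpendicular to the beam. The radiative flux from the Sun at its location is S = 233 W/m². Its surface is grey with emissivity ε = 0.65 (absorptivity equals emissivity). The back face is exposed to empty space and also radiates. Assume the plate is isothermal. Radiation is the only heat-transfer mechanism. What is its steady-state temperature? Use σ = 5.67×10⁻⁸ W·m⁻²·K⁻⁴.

T ≈ 213 K

At equilibrium, absorbed power = emitted power.
Absorbing cross-section = A = 82.00 m²; emitting surface = 2A = 164.0 m² (ratio 2).
εS·A_cross = εσ·A_surf·T⁴  ⇒  T⁴ = S/(2σ)   (ε cancels).
T⁴ = 233/(2·5.67×10⁻⁸) = 2.055×10⁹ K⁴.
T = (2.055×10⁹)^(1/4).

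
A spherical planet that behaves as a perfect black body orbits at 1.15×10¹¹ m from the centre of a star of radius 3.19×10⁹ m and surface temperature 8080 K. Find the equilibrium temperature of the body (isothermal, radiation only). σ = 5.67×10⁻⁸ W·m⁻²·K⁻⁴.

The star's surface emits σT_*⁴; at distance d the flux is S = σT_*⁴(R_*/d)².
S = 5.67×10⁻⁸·(8080)⁴·(3.19×10⁹/1.15×10¹¹)² = 1.860×10⁵ W/m².
For an isothermal sphere T⁴ = (1−a)S/(4σ) = 8.199×10¹¹ K⁴.

T ≈ 952 K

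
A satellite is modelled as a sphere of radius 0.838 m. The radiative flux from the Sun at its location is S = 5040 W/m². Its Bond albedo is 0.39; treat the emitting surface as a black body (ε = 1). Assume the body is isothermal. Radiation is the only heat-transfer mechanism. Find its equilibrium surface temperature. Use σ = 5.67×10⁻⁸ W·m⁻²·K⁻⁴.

At equilibrium, absorbed power = emitted power.
Absorbing cross-section = πr² = 2.206 m²; emitting surface = 4πr² = 8.825 m² (ratio 4).
(1−a)S·A_cross = εσ·A_surf·T⁴  ⇒  T⁴ = (1−a)S/(4σ).
T⁴ = 0.610·5040/(4·5.67×10⁻⁸) = 1.356×10¹⁰ K⁴.
T = (1.356×10¹⁰)^(1/4).

T ≈ 341 K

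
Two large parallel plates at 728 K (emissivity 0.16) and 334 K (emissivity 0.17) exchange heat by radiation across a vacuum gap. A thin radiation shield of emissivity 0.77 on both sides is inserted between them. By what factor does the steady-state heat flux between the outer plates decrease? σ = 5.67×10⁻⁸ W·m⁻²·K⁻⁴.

Without shield: q₀ = σΔ(T⁴)/(1/ε₁+1/ε₂−1) with denominator 11.13.
With shield the two gaps are in series; the resistances add: (1/ε₁+1/ε_s−1)+(1/ε_s+1/ε₂−1) = 6.549+6.181 = 12.73.
Heat-flux ratio q₀/q = 12.73/11.13.

factor ≈ 1.14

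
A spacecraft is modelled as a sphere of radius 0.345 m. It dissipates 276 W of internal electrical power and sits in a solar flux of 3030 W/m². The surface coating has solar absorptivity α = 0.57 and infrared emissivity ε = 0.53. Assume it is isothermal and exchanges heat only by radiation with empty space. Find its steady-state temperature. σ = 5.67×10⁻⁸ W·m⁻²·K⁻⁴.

T ≈ 378 K

At steady state, absorbed solar power + internal power = radiated power.
Absorbed: α·S·A_cross = 0.57·3030·0.3739 = 645.8 W (cross-section πr²).
Total input = 645.8 + 276 = 921.8 W.
Radiated: εσ·A_surf·T⁴ with A_surf = 4πr² = 1.496 m².
T⁴ = 921.8/(0.53·5.67×10⁻⁸·1.496) = 2.051×10¹⁰ K⁴.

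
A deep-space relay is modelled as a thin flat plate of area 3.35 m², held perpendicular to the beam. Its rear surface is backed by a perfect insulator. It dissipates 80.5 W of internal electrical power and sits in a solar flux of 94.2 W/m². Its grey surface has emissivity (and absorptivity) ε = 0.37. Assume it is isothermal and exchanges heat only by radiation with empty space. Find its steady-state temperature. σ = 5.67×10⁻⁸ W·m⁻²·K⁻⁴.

At steady state, absorbed solar power + internal power = radiated power.
Absorbed: α·S·A_cross = 0.37·94.2·3.350 = 116.8 W (cross-section A).
Total input = 116.8 + 80.5 = 197.3 W.
Radiated: εσ·A_surf·T⁴ with A_surf = A = 3.350 m².
T⁴ = 197.3/(0.37·5.67×10⁻⁸·3.350) = 2.807×10⁹ K⁴.

T ≈ 230 K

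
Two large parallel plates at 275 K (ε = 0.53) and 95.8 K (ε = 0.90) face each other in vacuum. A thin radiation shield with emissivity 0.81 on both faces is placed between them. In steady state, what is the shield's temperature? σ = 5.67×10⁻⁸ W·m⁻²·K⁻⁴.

T_s ≈ 218 K

In steady state the net flux on the hot side equals that on the cold side.
σ(T₁⁴−T_s⁴)/D₁ = σ(T_s⁴−T₂⁴)/D₂, with D₁ = 1/ε₁+1/ε_s−1 = 2.121, D₂ = 1/ε_s+1/ε₂−1 = 1.346.
Solve for T_s⁴: T_s⁴ = (D₂·T₁⁴ + D₁·T₂⁴)/(D₁+D₂) = 2.271×10⁹ K⁴.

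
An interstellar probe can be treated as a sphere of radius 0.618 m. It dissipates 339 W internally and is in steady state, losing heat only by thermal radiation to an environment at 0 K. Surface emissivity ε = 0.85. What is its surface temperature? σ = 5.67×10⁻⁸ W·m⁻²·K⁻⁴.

Steady state: internal power = radiated power, P = εσA T⁴.
Radiating area A = 4πr² = 4.799 m².
T⁴ = P/(εσA) = 339/(0.85·5.67×10⁻⁸·4.799) = 1.466×10⁹ K⁴.
T = (1.466×10⁹)^(1/4).

T ≈ 196 K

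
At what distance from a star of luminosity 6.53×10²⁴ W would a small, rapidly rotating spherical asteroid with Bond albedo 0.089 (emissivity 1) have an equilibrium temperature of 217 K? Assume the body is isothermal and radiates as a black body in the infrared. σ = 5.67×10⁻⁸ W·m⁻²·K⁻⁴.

d ≈ 3.07×10¹⁰ m

For an isothermal black-emitting sphere, (1−a)S·πr² = σ·4πr²·T⁴ ⇒ S = 4σT⁴/(1−a).
S = 4·5.67×10⁻⁸·(217)⁴/0.911 = 552.0 W/m².
Flux falls as S = L/(4πd²), so d = √(L/(4πS)) = √(6.53×10²⁴/(4π·552.0)).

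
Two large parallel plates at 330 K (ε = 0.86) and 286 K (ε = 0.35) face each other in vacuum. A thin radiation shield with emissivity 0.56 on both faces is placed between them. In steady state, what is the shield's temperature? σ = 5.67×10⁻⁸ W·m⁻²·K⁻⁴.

In steady state the net flux on the hot side equals that on the cold side.
σ(T₁⁴−T_s⁴)/D₁ = σ(T_s⁴−T₂⁴)/D₂, with D₁ = 1/ε₁+1/ε_s−1 = 1.949, D₂ = 1/ε_s+1/ε₂−1 = 3.643.
Solve for T_s⁴: T_s⁴ = (D₂·T₁⁴ + D₁·T₂⁴)/(D₁+D₂) = 1.006×10¹⁰ K⁴.

T_s ≈ 317 K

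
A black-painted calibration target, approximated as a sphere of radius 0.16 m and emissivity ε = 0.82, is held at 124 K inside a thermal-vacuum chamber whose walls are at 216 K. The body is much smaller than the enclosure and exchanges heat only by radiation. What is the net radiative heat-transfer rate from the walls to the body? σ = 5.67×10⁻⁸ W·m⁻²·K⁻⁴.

For a small grey body in a large enclosure: P_net = εσA(T_body⁴ − T_wall⁴).
A = 4πr² = 0.3217 m²; T_body⁴ − T_wall⁴ = 2.364×10⁸ − 2.177×10⁹ = -1.940×10⁹ K⁴.
|P_net| = 0.82·5.67×10⁻⁸·0.3217·1.940×10⁹.

P_net ≈ 29.0 W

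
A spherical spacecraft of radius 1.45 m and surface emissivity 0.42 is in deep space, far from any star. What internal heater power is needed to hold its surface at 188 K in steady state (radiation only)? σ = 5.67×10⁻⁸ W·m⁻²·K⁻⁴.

P = εσ·4πr²·T⁴.
4πr² = 26.42 m²; T⁴ = 1.249×10⁹ K⁴.
P = 0.42·5.67×10⁻⁸·26.42·1.249×10⁹.

P ≈ 786 W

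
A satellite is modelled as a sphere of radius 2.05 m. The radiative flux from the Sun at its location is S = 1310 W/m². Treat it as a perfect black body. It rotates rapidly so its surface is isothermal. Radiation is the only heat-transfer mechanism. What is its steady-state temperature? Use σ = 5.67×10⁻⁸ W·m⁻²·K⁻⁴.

At equilibrium, absorbed power = emitted power.
Absorbing cross-section = πr² = 13.20 m²; emitting surface = 4πr² = 52.81 m² (ratio 4).
S·A_cross = εσ·A_surf·T⁴  ⇒  T⁴ = S/(4σ).
T⁴ = 1.00·1310/(4·5.67×10⁻⁸) = 5.776×10⁹ K⁴.
T = (5.776×10⁹)^(1/4).

T ≈ 276 K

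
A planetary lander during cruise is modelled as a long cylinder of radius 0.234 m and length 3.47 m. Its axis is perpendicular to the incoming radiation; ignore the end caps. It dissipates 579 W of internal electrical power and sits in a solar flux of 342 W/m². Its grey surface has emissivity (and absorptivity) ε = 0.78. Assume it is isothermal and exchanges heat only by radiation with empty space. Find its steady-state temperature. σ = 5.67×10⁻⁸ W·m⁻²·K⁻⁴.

T ≈ 259 K

At steady state, absorbed solar power + internal power = radiated power.
Absorbed: α·S·A_cross = 0.78·342·1.624 = 433.2 W (cross-section 2rL).
Total input = 433.2 + 579 = 1012 W.
Radiated: εσ·A_surf·T⁴ with A_surf = 2πrL = 5.102 m².
T⁴ = 1012/(0.78·5.67×10⁻⁸·5.102) = 4.486×10⁹ K⁴.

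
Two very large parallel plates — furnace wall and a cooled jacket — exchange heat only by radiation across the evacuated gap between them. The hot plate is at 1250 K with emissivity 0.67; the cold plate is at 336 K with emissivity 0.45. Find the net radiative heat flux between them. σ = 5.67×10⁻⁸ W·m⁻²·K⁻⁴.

q ≈ 50700 W/m²

For two infinite grey parallel plates, q = σ(T₁⁴ − T₂⁴)/(1/ε₁ + 1/ε₂ − 1).
T₁⁴ − T₂⁴ = 2.441×10¹² − 1.275×10¹⁰ = 2.429×10¹² K⁴.
1/ε₁ + 1/ε₂ − 1 = 1.493 + 2.222 − 1 = 2.715.
q = 5.67×10⁻⁸ × 2.429×10¹² / 2.715.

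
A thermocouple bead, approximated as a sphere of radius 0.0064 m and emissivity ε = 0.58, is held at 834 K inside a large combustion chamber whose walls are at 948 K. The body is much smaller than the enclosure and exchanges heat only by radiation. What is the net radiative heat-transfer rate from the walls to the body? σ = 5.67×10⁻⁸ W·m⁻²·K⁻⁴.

P_net ≈ 5.48 W

For a small grey body in a large enclosure: P_net = εσA(T_body⁴ − T_wall⁴).
A = 4πr² = 5.147×10⁻⁴ m²; T_body⁴ − T_wall⁴ = 4.838×10¹¹ − 8.077×10¹¹ = -3.239×10¹¹ K⁴.
|P_net| = 0.58·5.67×10⁻⁸·5.147×10⁻⁴·3.239×10¹¹.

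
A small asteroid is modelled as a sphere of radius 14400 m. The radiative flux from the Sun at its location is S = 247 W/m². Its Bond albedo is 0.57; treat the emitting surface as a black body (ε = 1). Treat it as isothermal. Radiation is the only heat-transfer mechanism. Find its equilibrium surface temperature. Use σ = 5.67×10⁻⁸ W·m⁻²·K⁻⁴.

T ≈ 147 K

At equilibrium, absorbed power = emitted power.
Absorbing cross-section = πr² = 6.514×10⁸ m²; emitting surface = 4πr² = 2.606×10⁹ m² (ratio 4).
(1−a)S·A_cross = εσ·A_surf·T⁴  ⇒  T⁴ = (1−a)S/(4σ).
T⁴ = 0.430·247/(4·5.67×10⁻⁸) = 4.683×10⁸ K⁴.
T = (4.683×10⁸)^(1/4).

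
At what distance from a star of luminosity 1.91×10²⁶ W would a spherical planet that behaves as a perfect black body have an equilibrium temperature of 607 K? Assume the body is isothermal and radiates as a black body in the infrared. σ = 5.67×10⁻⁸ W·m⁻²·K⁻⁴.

For an isothermal black-emitting sphere, (1−a)S·πr² = σ·4πr²·T⁴ ⇒ S = 4σT⁴/(1−a).
S = 4·5.67×10⁻⁸·(607)⁴/1.00 = 30790 W/m².
Flux falls as S = L/(4πd²), so d = √(L/(4πS)) = √(1.91×10²⁶/(4π·30790)).

d ≈ 2.22×10¹⁰ m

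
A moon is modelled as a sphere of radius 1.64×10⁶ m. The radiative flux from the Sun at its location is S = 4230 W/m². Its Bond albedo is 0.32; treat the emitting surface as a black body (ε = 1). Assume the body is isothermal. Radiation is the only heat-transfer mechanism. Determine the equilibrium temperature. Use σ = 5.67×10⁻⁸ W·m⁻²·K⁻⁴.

At equilibrium, absorbed power = emitted power.
Absorbing cross-section = πr² = 8.450×10¹² m²; emitting surface = 4πr² = 3.380×10¹³ m² (ratio 4).
(1−a)S·A_cross = εσ·A_surf·T⁴  ⇒  T⁴ = (1−a)S/(4σ).
T⁴ = 0.680·4230/(4·5.67×10⁻⁸) = 1.268×10¹⁰ K⁴.
T = (1.268×10¹⁰)^(1/4).

T ≈ 336 K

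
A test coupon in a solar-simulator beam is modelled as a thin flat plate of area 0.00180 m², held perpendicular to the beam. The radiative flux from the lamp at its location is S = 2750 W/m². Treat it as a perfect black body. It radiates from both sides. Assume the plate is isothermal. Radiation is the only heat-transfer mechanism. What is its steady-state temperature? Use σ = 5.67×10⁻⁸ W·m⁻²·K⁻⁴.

At equilibrium, absorbed power = emitted power.
Absorbing cross-section = A = 0.001800 m²; emitting surface = 2A = 0.003600 m² (ratio 2).
S·A_cross = εσ·A_surf·T⁴  ⇒  T⁴ = S/(2σ).
T⁴ = 1.00·2750/(2·5.67×10⁻⁸) = 2.425×10¹⁰ K⁴.
T = (2.425×10¹⁰)^(1/4).

T ≈ 395 K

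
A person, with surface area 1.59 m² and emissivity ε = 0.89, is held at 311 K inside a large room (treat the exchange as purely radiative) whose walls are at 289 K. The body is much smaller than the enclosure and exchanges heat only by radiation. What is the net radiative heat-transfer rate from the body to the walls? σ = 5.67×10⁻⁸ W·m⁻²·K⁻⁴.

P_net ≈ 191 W

For a small grey body in a large enclosure: P_net = εσA(T_body⁴ − T_wall⁴).
A = 1.59 m²; T_body⁴ − T_wall⁴ = 9.355×10⁹ − 6.976×10⁹ = 2.379×10⁹ K⁴.
|P_net| = 0.89·5.67×10⁻⁸·1.590·2.379×10⁹.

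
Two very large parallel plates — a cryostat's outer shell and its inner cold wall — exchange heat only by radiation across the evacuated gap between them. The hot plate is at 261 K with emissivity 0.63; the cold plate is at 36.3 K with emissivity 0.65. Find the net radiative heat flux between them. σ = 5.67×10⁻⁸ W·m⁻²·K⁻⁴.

q ≈ 124 W/m²

For two infinite grey parallel plates, q = σ(T₁⁴ − T₂⁴)/(1/ε₁ + 1/ε₂ − 1).
T₁⁴ − T₂⁴ = 4.640×10⁹ − 1.736×10⁶ = 4.639×10⁹ K⁴.
1/ε₁ + 1/ε₂ − 1 = 1.587 + 1.538 − 1 = 2.126.
q = 5.67×10⁻⁸ × 4.639×10⁹ / 2.126.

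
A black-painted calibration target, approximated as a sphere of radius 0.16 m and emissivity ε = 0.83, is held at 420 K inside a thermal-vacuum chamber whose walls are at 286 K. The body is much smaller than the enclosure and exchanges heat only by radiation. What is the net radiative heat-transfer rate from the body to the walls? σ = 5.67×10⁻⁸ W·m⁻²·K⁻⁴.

P_net ≈ 370 W

For a small grey body in a large enclosure: P_net = εσA(T_body⁴ − T_wall⁴).
A = 4πr² = 0.3217 m²; T_body⁴ − T_wall⁴ = 3.112×10¹⁰ − 6.691×10⁹ = 2.443×10¹⁰ K⁴.
|P_net| = 0.83·5.67×10⁻⁸·0.3217·2.443×10¹⁰.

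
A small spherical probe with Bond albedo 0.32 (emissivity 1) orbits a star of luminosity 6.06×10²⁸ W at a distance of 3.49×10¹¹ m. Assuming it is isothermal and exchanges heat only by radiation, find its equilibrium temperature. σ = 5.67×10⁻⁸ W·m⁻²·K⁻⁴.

First find the stellar flux at distance d: S = L/(4πd²) = 6.06×10²⁸/(4π·(3.49×10¹¹)²) = 39590 W/m².
For an isothermal sphere, absorbed (1−a)S·πr² = emitted σ·4πr²·T⁴, so T⁴ = (1−a)S/(4σ).
T⁴ = 0.680·39590/(4·5.67×10⁻⁸) = 1.187×10¹¹ K⁴.

T ≈ 587 K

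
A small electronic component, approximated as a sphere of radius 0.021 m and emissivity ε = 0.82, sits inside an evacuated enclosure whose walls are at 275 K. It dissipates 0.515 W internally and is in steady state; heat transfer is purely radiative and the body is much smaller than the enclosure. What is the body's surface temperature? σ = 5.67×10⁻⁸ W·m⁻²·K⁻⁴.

For a small grey body in a large enclosure, net radiated power = εσA(T⁴ − T_w⁴).
Steady state: P = εσA(T⁴ − T_w⁴) with A = 4πr² = 0.005542 m².
T⁴ = P/(εσA) + T_w⁴ = 0.515/(0.82·5.67×10⁻⁸·0.005542) + (275)⁴
    = 1.999×10⁹ + 5.719×10⁹ = 7.718×10⁹ K⁴.

T ≈ 296 K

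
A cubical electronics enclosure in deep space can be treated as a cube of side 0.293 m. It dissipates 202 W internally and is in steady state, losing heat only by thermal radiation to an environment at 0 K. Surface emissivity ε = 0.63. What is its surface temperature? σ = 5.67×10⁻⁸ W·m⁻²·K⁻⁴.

Steady state: internal power = radiated power, P = εσA T⁴.
Radiating area A = 6L² = 0.5151 m².
T⁴ = P/(εσA) = 202/(0.63·5.67×10⁻⁸·0.5151) = 1.098×10¹⁰ K⁴.
T = (1.098×10¹⁰)^(1/4).

T ≈ 324 K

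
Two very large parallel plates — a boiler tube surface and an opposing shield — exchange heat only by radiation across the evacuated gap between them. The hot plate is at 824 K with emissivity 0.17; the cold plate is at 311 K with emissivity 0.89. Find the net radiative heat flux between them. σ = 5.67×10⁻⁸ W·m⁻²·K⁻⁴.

For two infinite grey parallel plates, q = σ(T₁⁴ − T₂⁴)/(1/ε₁ + 1/ε₂ − 1).
T₁⁴ − T₂⁴ = 4.610×10¹¹ − 9.355×10⁹ = 4.517×10¹¹ K⁴.
1/ε₁ + 1/ε₂ − 1 = 5.882 + 1.124 − 1 = 6.006.
q = 5.67×10⁻⁸ × 4.517×10¹¹ / 6.006.

q ≈ 4260 W/m²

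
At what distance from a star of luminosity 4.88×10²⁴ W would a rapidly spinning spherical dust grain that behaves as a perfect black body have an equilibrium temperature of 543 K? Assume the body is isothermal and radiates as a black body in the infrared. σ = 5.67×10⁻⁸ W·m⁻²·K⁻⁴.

d ≈ 4.44×10⁹ m

For an isothermal black-emitting sphere, (1−a)S·πr² = σ·4πr²·T⁴ ⇒ S = 4σT⁴/(1−a).
S = 4·5.67×10⁻⁸·(543)⁴/1.00 = 19720 W/m².
Flux falls as S = L/(4πd²), so d = √(L/(4πS)) = √(4.88×10²⁴/(4π·19720)).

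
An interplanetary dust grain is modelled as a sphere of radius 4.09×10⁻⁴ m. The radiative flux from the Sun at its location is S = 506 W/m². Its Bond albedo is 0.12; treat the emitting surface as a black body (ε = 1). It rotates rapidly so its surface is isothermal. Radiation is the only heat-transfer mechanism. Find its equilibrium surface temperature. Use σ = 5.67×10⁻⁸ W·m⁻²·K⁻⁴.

At equilibrium, absorbed power = emitted power.
Absorbing cross-section = πr² = 5.255×10⁻⁷ m²; emitting surface = 4πr² = 2.102×10⁻⁶ m² (ratio 4).
(1−a)S·A_cross = εσ·A_surf·T⁴  ⇒  T⁴ = (1−a)S/(4σ).
T⁴ = 0.880·506/(4·5.67×10⁻⁸) = 1.963×10⁹ K⁴.
T = (1.963×10⁹)^(1/4).

T ≈ 210 K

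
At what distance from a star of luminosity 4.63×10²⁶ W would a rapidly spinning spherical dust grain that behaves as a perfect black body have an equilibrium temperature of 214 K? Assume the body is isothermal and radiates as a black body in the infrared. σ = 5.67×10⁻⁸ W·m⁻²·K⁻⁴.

For an isothermal black-emitting sphere, (1−a)S·πr² = σ·4πr²·T⁴ ⇒ S = 4σT⁴/(1−a).
S = 4·5.67×10⁻⁸·(214)⁴/1.00 = 475.7 W/m².
Flux falls as S = L/(4πd²), so d = √(L/(4πS)) = √(4.63×10²⁶/(4π·475.7)).

d ≈ 2.78×10¹¹ m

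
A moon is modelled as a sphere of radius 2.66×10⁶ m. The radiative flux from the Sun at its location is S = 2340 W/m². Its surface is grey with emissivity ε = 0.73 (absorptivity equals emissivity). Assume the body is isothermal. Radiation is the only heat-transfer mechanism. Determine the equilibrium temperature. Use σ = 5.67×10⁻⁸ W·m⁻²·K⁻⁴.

T ≈ 319 K

At equilibrium, absorbed power = emitted power.
Absorbing cross-section = πr² = 2.223×10¹³ m²; emitting surface = 4πr² = 8.891×10¹³ m² (ratio 4).
εS·A_cross = εσ·A_surf·T⁴  ⇒  T⁴ = S/(4σ)   (ε cancels).
T⁴ = 2340/(4·5.67×10⁻⁸) = 1.032×10¹⁰ K⁴.
T = (1.032×10¹⁰)^(1/4).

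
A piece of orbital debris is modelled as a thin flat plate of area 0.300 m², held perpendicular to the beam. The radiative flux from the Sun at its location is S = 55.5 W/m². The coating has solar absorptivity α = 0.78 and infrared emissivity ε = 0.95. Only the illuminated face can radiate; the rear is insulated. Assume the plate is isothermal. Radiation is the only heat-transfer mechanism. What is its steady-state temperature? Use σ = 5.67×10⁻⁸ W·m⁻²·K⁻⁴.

T ≈ 168 K

At equilibrium, absorbed power = emitted power.
Absorbing cross-section = A = 0.3000 m²; emitting surface = A = 0.3000 m² (ratio 1).
αS·A_cross = εσ·A_surf·T⁴  ⇒  T⁴ = αS/(ε·1σ).
T⁴ = 0.780·55.5/(0.95·1·5.67×10⁻⁸) = 8.037×10⁸ K⁴.
T = (8.037×10⁸)^(1/4).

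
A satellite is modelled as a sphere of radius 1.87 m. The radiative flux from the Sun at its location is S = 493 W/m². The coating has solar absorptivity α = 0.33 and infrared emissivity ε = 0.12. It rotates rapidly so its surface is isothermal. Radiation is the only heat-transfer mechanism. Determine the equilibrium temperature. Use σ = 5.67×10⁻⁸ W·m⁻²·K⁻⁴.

At equilibrium, absorbed power = emitted power.
Absorbing cross-section = πr² = 10.99 m²; emitting surface = 4πr² = 43.94 m² (ratio 4).
αS·A_cross = εσ·A_surf·T⁴  ⇒  T⁴ = αS/(ε·4σ).
T⁴ = 0.330·493/(0.12·4·5.67×10⁻⁸) = 5.978×10⁹ K⁴.
T = (5.978×10⁹)^(1/4).

T ≈ 278 K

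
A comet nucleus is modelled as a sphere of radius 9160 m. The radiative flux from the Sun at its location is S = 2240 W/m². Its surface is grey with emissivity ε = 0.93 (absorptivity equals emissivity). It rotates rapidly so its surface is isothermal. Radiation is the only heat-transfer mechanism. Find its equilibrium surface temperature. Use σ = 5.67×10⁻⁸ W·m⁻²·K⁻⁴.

T ≈ 315 K

At equilibrium, absorbed power = emitted power.
Absorbing cross-section = πr² = 2.636×10⁸ m²; emitting surface = 4πr² = 1.054×10⁹ m² (ratio 4).
εS·A_cross = εσ·A_surf·T⁴  ⇒  T⁴ = S/(4σ)   (ε cancels).
T⁴ = 2240/(4·5.67×10⁻⁸) = 9.877×10⁹ K⁴.
T = (9.877×10⁹)^(1/4).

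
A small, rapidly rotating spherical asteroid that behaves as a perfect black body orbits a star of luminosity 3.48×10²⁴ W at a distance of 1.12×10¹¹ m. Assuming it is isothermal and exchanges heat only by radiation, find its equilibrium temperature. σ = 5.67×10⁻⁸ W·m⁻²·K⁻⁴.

First find the stellar flux at distance d: S = L/(4πd²) = 3.48×10²⁴/(4π·(1.12×10¹¹)²) = 22.08 W/m².
For an isothermal sphere, absorbed (1−a)S·πr² = emitted σ·4πr²·T⁴, so T⁴ = (1−a)S/(4σ).
T⁴ = 1.00·22.08/(4·5.67×10⁻⁸) = 9.734×10⁷ K⁴.

T ≈ 99.3 K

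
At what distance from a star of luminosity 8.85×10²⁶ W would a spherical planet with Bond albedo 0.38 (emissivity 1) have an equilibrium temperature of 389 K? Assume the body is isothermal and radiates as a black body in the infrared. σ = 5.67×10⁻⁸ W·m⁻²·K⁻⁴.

For an isothermal black-emitting sphere, (1−a)S·πr² = σ·4πr²·T⁴ ⇒ S = 4σT⁴/(1−a).
S = 4·5.67×10⁻⁸·(389)⁴/0.620 = 8376 W/m².
Flux falls as S = L/(4πd²), so d = √(L/(4πS)) = √(8.85×10²⁶/(4π·8376)).

d ≈ 9.17×10¹⁰ m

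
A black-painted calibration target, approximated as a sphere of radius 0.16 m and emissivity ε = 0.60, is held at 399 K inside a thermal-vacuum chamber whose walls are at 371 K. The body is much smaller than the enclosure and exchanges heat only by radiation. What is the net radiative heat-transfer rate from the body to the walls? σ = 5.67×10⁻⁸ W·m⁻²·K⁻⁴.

For a small grey body in a large enclosure: P_net = εσA(T_body⁴ − T_wall⁴).
A = 4πr² = 0.3217 m²; T_body⁴ − T_wall⁴ = 2.534×10¹⁰ − 1.895×10¹⁰ = 6.400×10⁹ K⁴.
|P_net| = 0.60·5.67×10⁻⁸·0.3217·6.400×10⁹.

P_net ≈ 70.0 W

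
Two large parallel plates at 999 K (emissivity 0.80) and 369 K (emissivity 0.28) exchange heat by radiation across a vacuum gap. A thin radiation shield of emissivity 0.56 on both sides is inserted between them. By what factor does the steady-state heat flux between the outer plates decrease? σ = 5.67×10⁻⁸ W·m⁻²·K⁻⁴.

Without shield: q₀ = σΔ(T⁴)/(1/ε₁+1/ε₂−1) with denominator 3.821.
With shield the two gaps are in series; the resistances add: (1/ε₁+1/ε_s−1)+(1/ε_s+1/ε₂−1) = 2.036+4.357 = 6.393.
Heat-flux ratio q₀/q = 6.393/3.821.

factor ≈ 1.67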